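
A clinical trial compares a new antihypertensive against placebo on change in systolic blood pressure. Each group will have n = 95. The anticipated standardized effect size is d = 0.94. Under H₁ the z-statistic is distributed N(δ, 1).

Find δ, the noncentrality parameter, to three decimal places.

The noncentrality parameter scales effect size by the design's sample-size factor: δ = d·√(n/2) = 0.94 × √(95/2) = 6.4785

δ ≈ 6.479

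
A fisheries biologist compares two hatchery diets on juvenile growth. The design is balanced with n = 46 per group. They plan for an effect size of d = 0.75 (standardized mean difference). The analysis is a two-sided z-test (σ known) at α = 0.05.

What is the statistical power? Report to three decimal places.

Power ≈ 0.949

Noncentrality parameter: δ = d·√(n/2) = 0.75 × √(46/2) = 3.5969
Critical value for a two-sided test at α = 0.05: z_{α/2} = 1.960.
Power = Φ(δ − 1.960) + Φ(−δ − 1.960) = Φ(1.637) + Φ(-5.557) = 0.9492 + 0.0000 = 0.9492.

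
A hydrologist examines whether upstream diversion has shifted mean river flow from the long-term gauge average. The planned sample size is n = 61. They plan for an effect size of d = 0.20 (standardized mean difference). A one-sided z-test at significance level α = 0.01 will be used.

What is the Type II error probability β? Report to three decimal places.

Noncentrality parameter: δ = d·√n = 0.20 × √61 = 1.5620
One-sided α = 0.01 → critical value z_{0.01} = 2.326.
Power = P(Z > 2.326 − δ) = Φ(-0.764) = 0.2223.
Type II error: β = 1 − power = 1 − 0.2223 = 0.7777.

β ≈ 0.778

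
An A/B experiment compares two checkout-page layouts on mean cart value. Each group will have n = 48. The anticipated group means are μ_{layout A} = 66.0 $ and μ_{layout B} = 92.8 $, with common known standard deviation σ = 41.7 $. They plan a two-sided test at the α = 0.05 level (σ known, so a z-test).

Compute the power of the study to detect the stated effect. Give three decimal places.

Standardized effect: d = |μ_{layout A} − μ_{layout B}| / σ = |66.0 − 92.8| / 41.7 = 0.6427
Noncentrality parameter: δ = d·√(n/2) = 0.6427 × √(48/2) = 3.1485
Two-sided α = 0.05 → critical value z_{0.025} = 1.960.
Power = Φ(δ − 1.960) + Φ(−δ − 1.960) = Φ(1.189) + Φ(-5.108) = 0.8827 + 0.0000 = 0.8827.

Power ≈ 0.883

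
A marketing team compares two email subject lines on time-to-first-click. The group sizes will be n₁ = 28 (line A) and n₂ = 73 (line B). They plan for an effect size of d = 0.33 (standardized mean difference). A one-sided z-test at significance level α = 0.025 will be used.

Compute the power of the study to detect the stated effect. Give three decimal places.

Noncentrality parameter: δ = d / √(1/n₁ + 1/n₂) = 0.33 / √(1/28 + 1/73) = 1.4845
Critical value for a one-sided test at α = 0.025: z_α = 1.960.
Power = P(Z > 1.960 − δ) = Φ(-0.475) = 0.3172.

Power ≈ 0.317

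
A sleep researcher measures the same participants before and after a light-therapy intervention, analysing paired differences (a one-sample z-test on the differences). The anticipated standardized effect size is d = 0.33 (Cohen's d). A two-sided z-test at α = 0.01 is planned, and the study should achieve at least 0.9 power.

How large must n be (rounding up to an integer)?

n = 137

For power 0.9 need Φ(δ − z_{0.005}) = 0.9, so δ = z_{0.005} + z_{0.10} = 2.576 + 1.282 = 3.857.
(The Φ(−δ − z_{α/2}) term is vanishingly small for δ > 0 and is dropped in the standard sample-size formula.)
δ = d·√n ⇒ n = (δ/d)² = (3.857 / 0.33)² = 136.63.
Round up to the next whole unit.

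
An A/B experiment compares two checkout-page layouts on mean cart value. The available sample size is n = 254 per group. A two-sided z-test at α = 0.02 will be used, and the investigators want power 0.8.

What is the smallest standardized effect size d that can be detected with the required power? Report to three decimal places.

Need Φ(δ − 2.326) = 0.8, so δ = 2.326 + 0.842 = 3.168.
(Lower-tail contribution to power is negligible for δ > 0.)
δ = d·√(n/2) ⇒ d = δ/√(n/2) = 3.168/√(254/2) = 0.2811.

d ≈ 0.281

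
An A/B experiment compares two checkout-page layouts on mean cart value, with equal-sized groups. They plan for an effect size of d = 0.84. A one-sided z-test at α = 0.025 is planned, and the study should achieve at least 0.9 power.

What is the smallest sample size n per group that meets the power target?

For power 0.9 need Φ(δ − z_{0.025}) = 0.9, so δ = z_{0.025} + z_{0.10} = 1.960 + 1.282 = 3.242.
δ = d·√(n/2) ⇒ n = 2(δ/d)² = 2 × (3.242 / 0.84)² = 29.78.
Round up to the next whole unit.

n = 30 per group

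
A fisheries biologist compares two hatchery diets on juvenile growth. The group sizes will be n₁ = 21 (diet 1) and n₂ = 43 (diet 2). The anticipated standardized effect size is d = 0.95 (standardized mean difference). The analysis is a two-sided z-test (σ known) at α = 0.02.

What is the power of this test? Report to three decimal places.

Power ≈ 0.893

Noncentrality parameter: δ = d / √(1/n₁ + 1/n₂) = 0.95 / √(1/21 + 1/43) = 3.5684
Critical value for a two-sided test at α = 0.02: z_{α/2} = 2.326.
Power = Φ(δ − 2.326) + Φ(−δ − 2.326) = Φ(1.242) + Φ(-5.895) = 0.8929 + 0.0000 = 0.8929.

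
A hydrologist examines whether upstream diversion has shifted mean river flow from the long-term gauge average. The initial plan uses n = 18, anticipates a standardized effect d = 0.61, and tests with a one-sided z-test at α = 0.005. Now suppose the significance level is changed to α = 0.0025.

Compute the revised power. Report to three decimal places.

Power ≈ 0.413

δ = d·√n = 0.61 × √18 = 2.5880 (unchanged). New critical value: z_{0.0025} = 2.807.
Revised power = P(Z > 2.807 − δ) = Φ(-0.219) = 0.4133.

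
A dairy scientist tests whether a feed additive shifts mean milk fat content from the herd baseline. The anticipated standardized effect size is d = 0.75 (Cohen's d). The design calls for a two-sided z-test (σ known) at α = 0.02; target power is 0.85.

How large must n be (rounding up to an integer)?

n = 21

Set Φ(δ − 2.326) = 0.85; then δ − 2.326 = Φ⁻¹(0.85) = 1.036, giving δ = 3.363.
(Ignoring the negligible lower-tail rejection probability gives the usual closed-form inversion.)
δ = d·√n ⇒ n = (δ/d)² = (3.363 / 0.75)² = 20.10.
Round up to the next whole unit.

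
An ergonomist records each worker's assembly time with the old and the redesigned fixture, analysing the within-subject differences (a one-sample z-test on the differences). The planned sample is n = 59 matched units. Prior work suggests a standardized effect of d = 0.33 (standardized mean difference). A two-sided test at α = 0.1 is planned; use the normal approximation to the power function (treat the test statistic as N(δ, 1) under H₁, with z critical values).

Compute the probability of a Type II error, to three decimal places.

β ≈ 0.187

Noncentrality parameter: δ = d·√n = 0.33 × √59 = 2.5348
Critical value for a two-sided test at α = 0.1: z_{α/2} = 1.645.
Power = Φ(δ − 1.645) + Φ(−δ − 1.645) = Φ(0.890) + Φ(-4.180) = 0.8132 + 0.0000 = 0.8133.
Type II error: β = 1 − power = 1 − 0.8133 = 0.1867.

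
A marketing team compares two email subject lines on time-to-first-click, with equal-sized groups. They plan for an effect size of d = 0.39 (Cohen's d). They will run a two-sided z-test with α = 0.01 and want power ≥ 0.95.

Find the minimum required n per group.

For power 0.95 need Φ(δ − z_{0.005}) = 0.95, so δ = z_{0.005} + z_{0.05} = 2.576 + 1.645 = 4.221.
(Ignoring the negligible lower-tail rejection probability gives the usual closed-form inversion.)
δ = d·√(n/2) ⇒ n = 2(δ/d)² = 2 × (4.221 / 0.39)² = 234.24.
Rounding up, n = 235 per group.

n = 235 per group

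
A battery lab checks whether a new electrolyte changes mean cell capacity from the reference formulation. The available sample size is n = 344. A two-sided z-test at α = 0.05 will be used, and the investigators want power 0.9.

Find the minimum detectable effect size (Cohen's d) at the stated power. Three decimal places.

d ≈ 0.175

Required noncentrality: δ = z_{0.025} + z_{0.10} = 1.960 + 1.282 = 3.242.
(The second rejection-region term Φ(−δ − z_{α/2}) is negligible and dropped.)
δ = d·√n ⇒ d = δ/√n = 3.242/√344 = 0.1748.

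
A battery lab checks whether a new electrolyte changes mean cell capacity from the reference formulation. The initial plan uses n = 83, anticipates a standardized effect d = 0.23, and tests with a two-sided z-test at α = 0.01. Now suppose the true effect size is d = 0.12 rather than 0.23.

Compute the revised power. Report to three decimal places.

Power ≈ 0.069

With d = 0.12: δ = d·√n = 0.12 × √83 = 1.0933. Critical value z_{0.005} = 2.576.
Revised power = Φ(δ − 2.576) + Φ(−δ − 2.576) = Φ(-1.483) + Φ(-3.669) = 0.0691 + 0.0001 = 0.0692.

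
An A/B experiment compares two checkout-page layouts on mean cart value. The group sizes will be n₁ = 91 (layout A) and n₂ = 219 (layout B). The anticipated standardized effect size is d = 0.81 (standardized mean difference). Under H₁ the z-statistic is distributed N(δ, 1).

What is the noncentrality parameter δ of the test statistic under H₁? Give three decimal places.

δ = d / √(1/n₁ + 1/n₂) = 0.81 / √(1/91 + 1/219) = 6.4945

δ ≈ 6.495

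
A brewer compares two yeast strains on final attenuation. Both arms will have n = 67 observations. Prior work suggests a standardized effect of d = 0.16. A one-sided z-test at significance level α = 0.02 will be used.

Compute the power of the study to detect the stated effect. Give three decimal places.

Power ≈ 0.130

Noncentrality parameter: δ = d·√(n/2) = 0.16 × √(67/2) = 0.9261
One-sided α = 0.02 → critical value z_{0.02} = 2.054.
Power = Φ(δ − 2.054) = Φ(-1.128) = 0.1297.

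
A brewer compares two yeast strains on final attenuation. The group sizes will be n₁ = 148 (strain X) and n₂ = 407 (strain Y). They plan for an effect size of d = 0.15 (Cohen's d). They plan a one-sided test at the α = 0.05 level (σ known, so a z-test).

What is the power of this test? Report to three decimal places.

Power ≈ 0.467

Noncentrality parameter: δ = d / √(1/n₁ + 1/n₂) = 0.15 / √(1/148 + 1/407) = 1.5627
One-sided α = 0.05 → critical value z_{0.05} = 1.645.
Power = P(Z > 1.645 − δ) = Φ(-0.082) = 0.4673.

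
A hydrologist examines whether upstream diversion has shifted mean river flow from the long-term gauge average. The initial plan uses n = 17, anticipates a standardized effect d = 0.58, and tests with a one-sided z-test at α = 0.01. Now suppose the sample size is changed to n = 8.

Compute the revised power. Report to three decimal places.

Power ≈ 0.246

With n = 8: δ = d·√n = 0.58 × √8 = 1.6405. Critical value z_{0.01} = 2.326.
Revised power = P(Z > 2.326 − δ) = Φ(-0.686) = 0.2464.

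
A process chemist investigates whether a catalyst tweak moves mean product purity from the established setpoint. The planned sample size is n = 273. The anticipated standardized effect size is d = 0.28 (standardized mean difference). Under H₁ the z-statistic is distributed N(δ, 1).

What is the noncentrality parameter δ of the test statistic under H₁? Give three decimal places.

δ ≈ 4.626

The noncentrality parameter scales effect size by the design's sample-size factor: δ = d·√n = 0.28 × √273 = 4.6264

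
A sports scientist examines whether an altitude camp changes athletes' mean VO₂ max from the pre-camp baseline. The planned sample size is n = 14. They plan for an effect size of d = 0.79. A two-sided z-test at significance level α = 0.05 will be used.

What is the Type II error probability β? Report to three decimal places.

β ≈ 0.160

Noncentrality parameter: δ = d·√n = 0.79 × √14 = 2.9559
Two-sided α = 0.05 → critical value z_{0.025} = 1.960.
Power = Φ(δ − 1.960) + Φ(−δ − 1.960) = Φ(0.996) + Φ(-4.916) = 0.8404 + 0.0000 = 0.8404.
Type II error: β = 1 − power = 1 − 0.8404 = 0.1596.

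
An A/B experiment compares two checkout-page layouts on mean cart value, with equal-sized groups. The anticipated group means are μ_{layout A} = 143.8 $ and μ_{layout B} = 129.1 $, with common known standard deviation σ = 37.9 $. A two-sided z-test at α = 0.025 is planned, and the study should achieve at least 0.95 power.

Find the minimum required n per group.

Standardized effect: d = |μ_{layout A} − μ_{layout B}| / σ = |143.8 − 129.1| / 37.9 = 0.3879
For power 0.95 need Φ(δ − z_{0.0125}) = 0.95, so δ = z_{0.0125} + z_{0.05} = 2.241 + 1.645 = 3.886.
(For δ > 0 the lower-tail rejection region contributes negligibly to power, so the one-term inversion is standard.)
δ = d·√(n/2) ⇒ n = 2(δ/d)² = 2 × (3.886 / 0.3879)² = 200.79.
Rounding up, n = 201 per group.

n = 201 per group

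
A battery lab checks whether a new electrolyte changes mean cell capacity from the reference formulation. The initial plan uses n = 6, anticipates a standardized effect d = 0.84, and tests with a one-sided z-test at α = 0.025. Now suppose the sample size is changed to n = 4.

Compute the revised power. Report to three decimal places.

With n = 4: δ = d·√n = 0.84 × √4 = 1.6800. Critical value z_{0.025} = 1.960.
Revised power = P(Z > 1.960 − δ) = Φ(-0.280) = 0.3898.

Power ≈ 0.390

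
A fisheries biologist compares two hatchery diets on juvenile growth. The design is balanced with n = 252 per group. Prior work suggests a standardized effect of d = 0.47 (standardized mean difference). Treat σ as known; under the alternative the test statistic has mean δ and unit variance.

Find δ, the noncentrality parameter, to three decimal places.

δ ≈ 5.276

δ = d·√(n/2) = 0.47 × √(252/2) = 5.2757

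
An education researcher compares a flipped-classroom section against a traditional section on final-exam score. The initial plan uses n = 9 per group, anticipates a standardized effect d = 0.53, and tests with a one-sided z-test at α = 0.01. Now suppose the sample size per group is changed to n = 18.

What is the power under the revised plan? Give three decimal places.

Power ≈ 0.231

With n = 18 per group: δ = d·√(n/2) = 0.53 × √(18/2) = 1.5900. Critical value z_{0.01} = 2.326.
Revised power = P(Z > 2.326 − δ) = Φ(-0.736) = 0.2308.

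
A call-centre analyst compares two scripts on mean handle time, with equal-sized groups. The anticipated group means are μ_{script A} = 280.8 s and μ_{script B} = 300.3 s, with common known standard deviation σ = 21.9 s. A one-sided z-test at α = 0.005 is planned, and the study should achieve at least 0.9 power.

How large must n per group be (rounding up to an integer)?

n = 38 per group

Standardized effect: d = |μ_{script A} − μ_{script B}| / σ = |280.8 − 300.3| / 21.9 = 0.8904
Set Φ(δ − 2.576) = 0.9; then δ − 2.576 = Φ⁻¹(0.9) = 1.282, giving δ = 3.857.
δ = d·√(n/2) ⇒ n = 2(δ/d)² = 2 × (3.857 / 0.8904)² = 37.53.
Round up to the next whole unit.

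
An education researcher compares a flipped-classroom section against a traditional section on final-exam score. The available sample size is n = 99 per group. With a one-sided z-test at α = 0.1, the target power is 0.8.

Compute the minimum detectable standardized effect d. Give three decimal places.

Required noncentrality: δ = z_{0.1} + z_{0.20} = 1.282 + 0.842 = 2.123.
δ = d·√(n/2) ⇒ d = δ/√(n/2) = 2.123/√(99/2) = 0.3018.

d ≈ 0.302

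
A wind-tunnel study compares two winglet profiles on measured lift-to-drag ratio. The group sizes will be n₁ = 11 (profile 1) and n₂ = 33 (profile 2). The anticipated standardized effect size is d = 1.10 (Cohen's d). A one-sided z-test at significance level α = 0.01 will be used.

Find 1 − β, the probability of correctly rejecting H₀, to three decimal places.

Noncentrality parameter: δ = d / √(1/n₁ + 1/n₂) = 1.10 / √(1/11 + 1/33) = 3.1595
One-sided α = 0.01 → critical value z_{0.01} = 2.326.
Power = P(Z > 2.326 − δ) = Φ(0.833) = 0.7976.

Power ≈ 0.798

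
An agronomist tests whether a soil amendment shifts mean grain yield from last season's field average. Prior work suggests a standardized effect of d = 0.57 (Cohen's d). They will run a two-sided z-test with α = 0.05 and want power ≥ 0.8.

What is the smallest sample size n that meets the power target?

For power 0.8 need Φ(δ − z_{0.025}) = 0.8, so δ = z_{0.025} + z_{0.20} = 1.960 + 0.842 = 2.802.
(Ignoring the negligible lower-tail rejection probability gives the usual closed-form inversion.)
δ = d·√n ⇒ n = (δ/d)² = (2.802 / 0.57)² = 24.16.
Round up to the next whole unit.

n = 25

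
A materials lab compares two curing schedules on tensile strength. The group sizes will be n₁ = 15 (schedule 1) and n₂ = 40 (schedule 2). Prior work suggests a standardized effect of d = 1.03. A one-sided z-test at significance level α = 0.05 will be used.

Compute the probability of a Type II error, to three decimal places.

β ≈ 0.039

Noncentrality parameter: δ = d / √(1/n₁ + 1/n₂) = 1.03 / √(1/15 + 1/40) = 3.4020
Critical value for a one-sided test at α = 0.05: z_α = 1.645.
Power = P(Z > 1.645 − δ) = Φ(1.757) = 0.9606.
Type II error: β = 1 − power = 1 − 0.9606 = 0.0394.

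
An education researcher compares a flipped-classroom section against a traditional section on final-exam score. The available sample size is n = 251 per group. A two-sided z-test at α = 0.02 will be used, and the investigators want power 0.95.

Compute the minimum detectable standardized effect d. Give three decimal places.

d ≈ 0.354

Need Φ(δ − 2.326) = 0.95, so δ = 2.326 + 1.645 = 3.971.
(The second rejection-region term Φ(−δ − z_{α/2}) is negligible and dropped.)
δ = d·√(n/2) ⇒ d = δ/√(n/2) = 3.971/√(251/2) = 0.3545.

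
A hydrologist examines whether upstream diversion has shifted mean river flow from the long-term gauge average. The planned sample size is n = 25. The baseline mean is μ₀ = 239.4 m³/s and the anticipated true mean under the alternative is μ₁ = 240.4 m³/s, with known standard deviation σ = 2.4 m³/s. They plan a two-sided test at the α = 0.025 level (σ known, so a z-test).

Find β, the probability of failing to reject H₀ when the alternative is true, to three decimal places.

Standardized effect: d = |μ₁ − μ₀| / σ = |240.4 − 239.4| / 2.4 = 0.4167
Noncentrality parameter: δ = d·√n = 0.4167 × √25 = 2.0833
Two-sided α = 0.025 → critical value z_{0.0125} = 2.241.
Power = Φ(δ − 2.241) + Φ(−δ − 2.241) = Φ(-0.158) + Φ(-4.325) = 0.4372 + 0.0000 = 0.4372.
Type II error: β = 1 − power = 1 − 0.4372 = 0.5628.

β ≈ 0.563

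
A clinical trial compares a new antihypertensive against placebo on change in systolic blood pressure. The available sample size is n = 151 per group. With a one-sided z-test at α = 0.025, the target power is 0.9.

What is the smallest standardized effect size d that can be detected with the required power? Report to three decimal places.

Required noncentrality: δ = z_{0.025} + z_{0.10} = 1.960 + 1.282 = 3.242.
δ = d·√(n/2) ⇒ d = δ/√(n/2) = 3.242/√(151/2) = 0.3731.

d ≈ 0.373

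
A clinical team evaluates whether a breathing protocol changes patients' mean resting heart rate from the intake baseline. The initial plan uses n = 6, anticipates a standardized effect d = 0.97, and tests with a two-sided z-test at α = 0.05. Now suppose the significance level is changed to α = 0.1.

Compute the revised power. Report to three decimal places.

Power ≈ 0.768

δ = d·√n = 0.97 × √6 = 2.3760 (unchanged). New critical value: z_{0.05} = 1.645.
Revised power = Φ(δ − 1.645) + Φ(−δ − 1.645) = Φ(0.731) + Φ(-4.021) = 0.7677 + 0.0000 = 0.7677.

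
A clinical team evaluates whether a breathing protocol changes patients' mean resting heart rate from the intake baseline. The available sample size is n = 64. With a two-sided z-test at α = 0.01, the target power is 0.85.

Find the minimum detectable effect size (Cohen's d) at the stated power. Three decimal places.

Need Φ(δ − 2.576) = 0.85, so δ = 2.576 + 1.036 = 3.612.
(The second rejection-region term Φ(−δ − z_{α/2}) is negligible and dropped.)
δ = d·√n ⇒ d = δ/√n = 3.612/√64 = 0.4515.

d ≈ 0.452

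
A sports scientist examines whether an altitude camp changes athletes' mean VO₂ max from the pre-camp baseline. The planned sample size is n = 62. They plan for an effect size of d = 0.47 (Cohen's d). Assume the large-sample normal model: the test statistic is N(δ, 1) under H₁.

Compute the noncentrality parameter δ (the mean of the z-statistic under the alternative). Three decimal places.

δ ≈ 3.701

δ = d·√n = 0.47 × √62 = 3.7008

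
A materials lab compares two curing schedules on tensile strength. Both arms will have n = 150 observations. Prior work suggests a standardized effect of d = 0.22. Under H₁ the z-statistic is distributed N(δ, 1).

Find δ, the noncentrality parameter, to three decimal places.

The noncentrality parameter scales effect size by the design's sample-size factor: δ = d·√(n/2) = 0.22 × √(150/2) = 1.9053

δ ≈ 1.905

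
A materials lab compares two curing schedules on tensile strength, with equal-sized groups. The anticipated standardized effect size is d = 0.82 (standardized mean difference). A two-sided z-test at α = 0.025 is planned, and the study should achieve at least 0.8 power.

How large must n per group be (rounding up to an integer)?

n = 29 per group

Set Φ(δ − 2.241) = 0.8; then δ − 2.241 = Φ⁻¹(0.8) = 0.842, giving δ = 3.083.
(Ignoring the negligible lower-tail rejection probability gives the usual closed-form inversion.)
δ = d·√(n/2) ⇒ n = 2(δ/d)² = 2 × (3.083 / 0.82)² = 28.27.
Rounding up, n = 29 per group.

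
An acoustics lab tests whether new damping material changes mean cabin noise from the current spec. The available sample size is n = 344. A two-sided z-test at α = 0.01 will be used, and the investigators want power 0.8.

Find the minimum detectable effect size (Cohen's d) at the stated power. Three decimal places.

Required noncentrality: δ = z_{0.005} + z_{0.20} = 2.576 + 0.842 = 3.417.
(The second rejection-region term Φ(−δ − z_{α/2}) is negligible and dropped.)
δ = d·√n ⇒ d = δ/√n = 3.417/√344 = 0.1843.

d ≈ 0.184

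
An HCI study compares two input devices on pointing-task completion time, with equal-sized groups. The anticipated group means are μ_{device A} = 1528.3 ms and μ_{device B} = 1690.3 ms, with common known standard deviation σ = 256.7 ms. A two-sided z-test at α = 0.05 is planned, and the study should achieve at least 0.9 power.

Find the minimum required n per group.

n = 53 per group

Standardized effect: d = |μ_{device A} − μ_{device B}| / σ = |1528.3 − 1690.3| / 256.7 = 0.6311
Set Φ(δ − 1.960) = 0.9; then δ − 1.960 = Φ⁻¹(0.9) = 1.282, giving δ = 3.242.
(Ignoring the negligible lower-tail rejection probability gives the usual closed-form inversion.)
δ = d·√(n/2) ⇒ n = 2(δ/d)² = 2 × (3.242 / 0.6311)² = 52.77.
Round up to the next whole unit.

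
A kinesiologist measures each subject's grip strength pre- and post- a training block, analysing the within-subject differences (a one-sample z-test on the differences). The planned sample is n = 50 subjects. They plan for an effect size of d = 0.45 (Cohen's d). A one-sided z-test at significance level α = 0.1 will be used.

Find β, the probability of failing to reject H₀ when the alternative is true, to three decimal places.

β ≈ 0.029

Noncentrality parameter: δ = d·√n = 0.45 × √50 = 3.1820
One-sided α = 0.1 → critical value z_{0.1} = 1.282.
Power = Φ(δ − 1.282) = Φ(1.900) = 0.9713.
Type II error: β = 1 − power = 1 − 0.9713 = 0.0287.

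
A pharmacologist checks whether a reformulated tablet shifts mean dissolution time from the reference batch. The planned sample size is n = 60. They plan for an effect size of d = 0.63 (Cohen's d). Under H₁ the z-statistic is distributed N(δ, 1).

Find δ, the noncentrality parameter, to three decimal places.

δ ≈ 4.880

The noncentrality parameter scales effect size by the design's sample-size factor: δ = d·√n = 0.63 × √60 = 4.8800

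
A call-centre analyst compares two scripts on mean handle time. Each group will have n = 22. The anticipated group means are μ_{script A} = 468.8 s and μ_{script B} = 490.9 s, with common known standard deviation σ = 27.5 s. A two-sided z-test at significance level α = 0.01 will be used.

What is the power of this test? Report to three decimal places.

Power ≈ 0.536

Standardized effect: d = |μ_{script A} − μ_{script B}| / σ = |468.8 − 490.9| / 27.5 = 0.8036
Noncentrality parameter: δ = d·√(n/2) = 0.8036 × √(22/2) = 2.6654
Two-sided α = 0.01 → critical value z_{0.005} = 2.576.
Power = Φ(δ − 2.576) + Φ(−δ − 2.576) = Φ(0.090) + Φ(-5.241) = 0.5357 + 0.0000 = 0.5357.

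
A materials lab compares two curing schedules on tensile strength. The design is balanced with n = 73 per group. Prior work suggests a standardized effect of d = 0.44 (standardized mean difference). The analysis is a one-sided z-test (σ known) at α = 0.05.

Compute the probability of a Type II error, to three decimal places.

Noncentrality parameter: δ = d·√(n/2) = 0.44 × √(73/2) = 2.6583
One-sided α = 0.05 → critical value z_{0.05} = 1.645.
Power = P(Z > 1.645 − δ) = Φ(1.013) = 0.8446.
Type II error: β = 1 − power = 1 − 0.8446 = 0.1554.

β ≈ 0.155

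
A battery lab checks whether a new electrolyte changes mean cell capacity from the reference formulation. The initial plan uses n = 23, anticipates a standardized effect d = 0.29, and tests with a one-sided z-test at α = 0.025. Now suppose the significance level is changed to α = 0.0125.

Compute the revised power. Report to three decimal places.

Power ≈ 0.197

δ = d·√n = 0.29 × √23 = 1.3908 (unchanged). New critical value: z_{0.0125} = 2.241.
Revised power = Φ(δ − 2.241) = Φ(-0.851) = 0.1975.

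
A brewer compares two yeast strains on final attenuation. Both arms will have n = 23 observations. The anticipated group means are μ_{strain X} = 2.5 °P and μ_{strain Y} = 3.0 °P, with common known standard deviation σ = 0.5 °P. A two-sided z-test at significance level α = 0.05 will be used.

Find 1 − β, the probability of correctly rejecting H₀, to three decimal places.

Power ≈ 0.924

Standardized effect: d = |μ_{strain X} − μ_{strain Y}| / σ = |2.5 − 3.0| / 0.5 = 1.0000
Noncentrality parameter: δ = d·√(n/2) = 1.0000 × √(23/2) = 3.3912
Critical value for a two-sided test at α = 0.05: z_{α/2} = 1.960.
Power = Φ(δ − 1.960) + Φ(−δ − 1.960) = Φ(1.431) + Φ(-5.351) = 0.9238 + 0.0000 = 0.9238.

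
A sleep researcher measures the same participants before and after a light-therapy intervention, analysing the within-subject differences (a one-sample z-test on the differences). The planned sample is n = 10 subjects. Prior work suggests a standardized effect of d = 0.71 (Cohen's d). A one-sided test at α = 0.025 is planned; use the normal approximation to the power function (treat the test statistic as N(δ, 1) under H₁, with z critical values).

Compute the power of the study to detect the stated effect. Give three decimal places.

Noncentrality parameter: δ = d·√n = 0.71 × √10 = 2.2452
One-sided α = 0.025 → critical value z_{0.025} = 1.960.
Power = P(Z > 1.960 − δ) = Φ(0.285) = 0.6123.

Power ≈ 0.612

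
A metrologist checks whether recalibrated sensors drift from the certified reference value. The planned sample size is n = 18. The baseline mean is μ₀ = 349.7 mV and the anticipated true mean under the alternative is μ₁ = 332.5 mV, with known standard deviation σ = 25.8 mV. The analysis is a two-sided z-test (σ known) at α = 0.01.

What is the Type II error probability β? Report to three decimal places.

β ≈ 0.400

Standardized effect: d = |μ₁ − μ₀| / σ = |332.5 − 349.7| / 25.8 = 0.6667
Noncentrality parameter: δ = d·√n = 0.6667 × √18 = 2.8284
Two-sided α = 0.01 → critical value z_{0.005} = 2.576.
Power = Φ(δ − 2.576) + Φ(−δ − 2.576) = Φ(0.253) + Φ(-5.404) = 0.5997 + 0.0000 = 0.5997.
Type II error: β = 1 − power = 1 − 0.5997 = 0.4003.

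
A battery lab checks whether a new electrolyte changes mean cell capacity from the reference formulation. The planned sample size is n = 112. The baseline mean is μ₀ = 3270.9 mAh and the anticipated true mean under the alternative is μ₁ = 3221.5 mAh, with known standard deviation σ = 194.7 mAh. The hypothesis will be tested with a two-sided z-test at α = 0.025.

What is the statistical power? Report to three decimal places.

Standardized effect: d = |μ₁ − μ₀| / σ = |3221.5 − 3270.9| / 194.7 = 0.2537
Noncentrality parameter: δ = d·√n = 0.2537 × √112 = 2.6852
Critical value for a two-sided test at α = 0.025: z_{α/2} = 2.241.
Power = Φ(δ − 2.241) + Φ(−δ − 2.241) = Φ(0.444) + Φ(-4.927) = 0.6714 + 0.0000 = 0.6714.

Power ≈ 0.671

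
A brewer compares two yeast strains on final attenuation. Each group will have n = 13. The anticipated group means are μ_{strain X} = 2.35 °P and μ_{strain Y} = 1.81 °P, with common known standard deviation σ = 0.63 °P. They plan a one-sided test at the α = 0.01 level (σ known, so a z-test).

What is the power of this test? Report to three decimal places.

Power ≈ 0.444

Standardized effect: d = |μ_{strain X} − μ_{strain Y}| / σ = |2.35 − 1.81| / 0.63 = 0.8571
Noncentrality parameter: δ = d·√(n/2) = 0.8571 × √(13/2) = 2.1853
One-sided α = 0.01 → critical value z_{0.01} = 2.326.
Power = P(Z > 2.326 − δ) = Φ(-0.141) = 0.4439.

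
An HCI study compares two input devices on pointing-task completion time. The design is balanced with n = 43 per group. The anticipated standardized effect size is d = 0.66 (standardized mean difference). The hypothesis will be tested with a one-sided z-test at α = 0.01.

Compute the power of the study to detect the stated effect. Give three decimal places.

Power ≈ 0.769

Noncentrality parameter: δ = d·√(n/2) = 0.66 × √(43/2) = 3.0603
One-sided α = 0.01 → critical value z_{0.01} = 2.326.
Power = P(Z > 2.326 − δ) = Φ(0.734) = 0.7685.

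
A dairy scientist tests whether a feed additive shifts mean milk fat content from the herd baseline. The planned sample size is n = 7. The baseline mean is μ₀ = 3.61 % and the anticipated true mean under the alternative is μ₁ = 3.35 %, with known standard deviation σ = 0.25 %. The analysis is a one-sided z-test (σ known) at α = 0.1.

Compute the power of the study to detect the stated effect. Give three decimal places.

Standardized effect: d = |μ₁ − μ₀| / σ = |3.35 − 3.61| / 0.25 = 1.0400
Noncentrality parameter: δ = d·√n = 1.0400 × √7 = 2.7516
One-sided α = 0.1 → critical value z_{0.1} = 1.282.
Power = Φ(δ − 1.282) = Φ(1.470) = 0.9292.

Power ≈ 0.929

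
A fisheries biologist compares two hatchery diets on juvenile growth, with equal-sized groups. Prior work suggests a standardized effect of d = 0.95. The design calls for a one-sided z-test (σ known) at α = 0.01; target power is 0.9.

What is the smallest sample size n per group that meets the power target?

n = 29 per group

Set Φ(δ − 2.326) = 0.9; then δ − 2.326 = Φ⁻¹(0.9) = 1.282, giving δ = 3.608.
δ = d·√(n/2) ⇒ n = 2(δ/d)² = 2 × (3.608 / 0.95)² = 28.85.
Rounding up, n = 29 per group.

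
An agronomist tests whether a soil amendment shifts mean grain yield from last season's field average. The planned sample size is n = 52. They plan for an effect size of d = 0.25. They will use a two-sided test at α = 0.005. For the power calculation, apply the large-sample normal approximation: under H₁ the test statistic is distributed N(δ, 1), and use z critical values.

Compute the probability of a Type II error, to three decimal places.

Noncentrality parameter: δ = d·√n = 0.25 × √52 = 1.8028
Two-sided α = 0.005 → critical value z_{0.0025} = 2.807.
Power = Φ(δ − 2.807) + Φ(−δ − 2.807) = Φ(-1.004) + Φ(-4.610) = 0.1576 + 0.0000 = 0.1576.
Type II error: β = 1 − power = 1 − 0.1576 = 0.8424.

β ≈ 0.842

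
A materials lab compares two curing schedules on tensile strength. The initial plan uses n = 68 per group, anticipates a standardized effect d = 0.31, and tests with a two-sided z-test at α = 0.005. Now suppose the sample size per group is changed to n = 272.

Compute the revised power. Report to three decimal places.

With n = 272 per group: δ = d·√(n/2) = 0.31 × √(272/2) = 3.6152. Critical value z_{0.0025} = 2.807.
Revised power = Φ(δ − 2.807) + Φ(−δ − 2.807) = Φ(0.808) + Φ(-6.422) = 0.7905 + 0.0000 = 0.7905.

Power ≈ 0.790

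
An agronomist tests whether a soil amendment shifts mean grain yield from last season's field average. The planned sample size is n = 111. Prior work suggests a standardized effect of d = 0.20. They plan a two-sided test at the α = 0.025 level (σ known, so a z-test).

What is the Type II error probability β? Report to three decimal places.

β ≈ 0.553

Noncentrality parameter: δ = d·√n = 0.20 × √111 = 2.1071
Critical value for a two-sided test at α = 0.025: z_{α/2} = 2.241.
Power = Φ(δ − 2.241) + Φ(−δ − 2.241) = Φ(-0.134) + Φ(-4.349) = 0.4466 + 0.0000 = 0.4466.
Type II error: β = 1 − power = 1 − 0.4466 = 0.5534.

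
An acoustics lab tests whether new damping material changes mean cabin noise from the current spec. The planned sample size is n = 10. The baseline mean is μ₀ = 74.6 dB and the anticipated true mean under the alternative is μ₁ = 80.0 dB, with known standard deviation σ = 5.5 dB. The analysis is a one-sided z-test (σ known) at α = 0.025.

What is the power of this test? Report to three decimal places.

Standardized effect: d = |μ₁ − μ₀| / σ = |80.0 − 74.6| / 5.5 = 0.9818
Noncentrality parameter: δ = d·√n = 0.9818 × √10 = 3.1048
Critical value for a one-sided test at α = 0.025: z_α = 1.960.
Power = Φ(δ − 1.960) = Φ(1.145) = 0.8739.

Power ≈ 0.874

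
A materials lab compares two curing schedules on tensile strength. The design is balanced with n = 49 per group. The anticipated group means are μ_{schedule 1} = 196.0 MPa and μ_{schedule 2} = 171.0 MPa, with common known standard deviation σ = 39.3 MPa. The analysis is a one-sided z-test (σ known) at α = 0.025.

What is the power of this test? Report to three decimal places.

Power ≈ 0.883

Standardized effect: d = |μ_{schedule 1} − μ_{schedule 2}| / σ = |196.0 − 171.0| / 39.3 = 0.6361
Noncentrality parameter: λ = d·√(n/2) = 0.6361 × √(49/2) = 3.1487
One-sided α = 0.025 → critical value z_{0.025} = 1.960.
Power = P(Z > 1.960 − λ) = Φ(1.189) = 0.8827.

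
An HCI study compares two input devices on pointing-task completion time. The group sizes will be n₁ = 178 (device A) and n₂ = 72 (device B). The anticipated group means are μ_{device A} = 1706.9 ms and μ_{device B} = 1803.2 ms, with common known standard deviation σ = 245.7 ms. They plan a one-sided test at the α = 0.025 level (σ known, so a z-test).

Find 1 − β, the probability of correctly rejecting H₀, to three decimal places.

Standardized effect: d = |μ_{device A} − μ_{device B}| / σ = |1706.9 − 1803.2| / 245.7 = 0.3919
Noncentrality parameter: δ = d / √(1/n₁ + 1/n₂) = 0.3919 / √(1/178 + 1/72) = 2.8063
Critical value for a one-sided test at α = 0.025: z_α = 1.960.
Power = P(Z > 1.960 − δ) = Φ(0.846) = 0.8013.

Power ≈ 0.801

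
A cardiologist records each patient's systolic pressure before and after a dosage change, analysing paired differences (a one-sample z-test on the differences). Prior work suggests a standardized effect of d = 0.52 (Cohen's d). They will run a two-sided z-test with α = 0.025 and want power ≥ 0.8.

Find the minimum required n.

For power 0.8 need Φ(δ − z_{0.0125}) = 0.8, so δ = z_{0.0125} + z_{0.20} = 2.241 + 0.842 = 3.083.
(For δ > 0 the lower-tail rejection region contributes negligibly to power, so the one-term inversion is standard.)
δ = d·√n ⇒ n = (δ/d)² = (3.083 / 0.52)² = 35.15.
Rounding up, n = 36.

n = 36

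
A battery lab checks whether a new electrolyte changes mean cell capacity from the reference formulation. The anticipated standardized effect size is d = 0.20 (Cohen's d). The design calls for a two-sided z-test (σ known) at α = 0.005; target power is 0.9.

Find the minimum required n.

n = 418

Set Φ(δ − 2.807) = 0.9; then δ − 2.807 = Φ⁻¹(0.9) = 1.282, giving δ = 4.089.
(For δ > 0 the lower-tail rejection region contributes negligibly to power, so the one-term inversion is standard.)
δ = d·√n ⇒ n = (δ/d)² = (4.089 / 0.20)² = 417.91.
Rounding up, n = 418.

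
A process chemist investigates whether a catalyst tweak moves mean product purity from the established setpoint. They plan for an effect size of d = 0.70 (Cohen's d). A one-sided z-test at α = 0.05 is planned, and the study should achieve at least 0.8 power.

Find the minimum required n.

Set Φ(δ − 1.645) = 0.8; then δ − 1.645 = Φ⁻¹(0.8) = 0.842, giving δ = 2.486.
δ = d·√n ⇒ n = (δ/d)² = (2.486 / 0.70)² = 12.62.
Rounding up, n = 13.

n = 13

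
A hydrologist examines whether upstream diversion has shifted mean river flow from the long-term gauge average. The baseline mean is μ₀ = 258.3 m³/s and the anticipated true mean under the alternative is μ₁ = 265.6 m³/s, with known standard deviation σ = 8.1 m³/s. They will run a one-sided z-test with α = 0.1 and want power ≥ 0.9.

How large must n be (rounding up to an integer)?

Standardized effect: d = |μ₁ − μ₀| / σ = |265.6 − 258.3| / 8.1 = 0.9012
Set Φ(δ − 1.282) = 0.9; then δ − 1.282 = Φ⁻¹(0.9) = 1.282, giving δ = 2.563.
δ = d·√n ⇒ n = (δ/d)² = (2.563 / 0.9012)² = 8.09.
Rounding up, n = 9.

n = 9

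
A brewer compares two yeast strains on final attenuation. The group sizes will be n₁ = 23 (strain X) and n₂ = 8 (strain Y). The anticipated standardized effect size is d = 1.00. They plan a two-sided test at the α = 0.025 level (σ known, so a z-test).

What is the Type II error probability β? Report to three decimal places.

Noncentrality parameter: δ = d / √(1/n₁ + 1/n₂) = 1.00 / √(1/23 + 1/8) = 2.4363
Two-sided α = 0.025 → critical value z_{0.0125} = 2.241.
Power = Φ(δ − 2.241) + Φ(−δ − 2.241) = Φ(0.195) + Φ(-4.678) = 0.5773 + 0.0000 = 0.5773.
Type II error: β = 1 − power = 1 − 0.5773 = 0.4227.

β ≈ 0.423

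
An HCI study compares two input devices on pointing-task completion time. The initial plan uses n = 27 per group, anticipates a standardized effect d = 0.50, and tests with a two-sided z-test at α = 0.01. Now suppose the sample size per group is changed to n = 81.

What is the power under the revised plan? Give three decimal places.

Power ≈ 0.728

With n = 81 per group: δ = d·√(n/2) = 0.50 × √(81/2) = 3.1820. Critical value z_{0.005} = 2.576.
Revised power = Φ(δ − 2.576) + Φ(−δ − 2.576) = Φ(0.606) + Φ(-5.758) = 0.7278 + 0.0000 = 0.7278.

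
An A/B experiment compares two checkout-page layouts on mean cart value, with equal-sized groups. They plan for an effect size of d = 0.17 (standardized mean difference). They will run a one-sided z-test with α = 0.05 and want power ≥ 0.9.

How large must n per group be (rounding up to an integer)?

n = 593 per group

For power 0.9 need Φ(δ − z_{0.05}) = 0.9, so δ = z_{0.05} + z_{0.10} = 1.645 + 1.282 = 2.926.
δ = d·√(n/2) ⇒ n = 2(δ/d)² = 2 × (2.926 / 0.17)² = 592.65.
Rounding up, n = 593 per group.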